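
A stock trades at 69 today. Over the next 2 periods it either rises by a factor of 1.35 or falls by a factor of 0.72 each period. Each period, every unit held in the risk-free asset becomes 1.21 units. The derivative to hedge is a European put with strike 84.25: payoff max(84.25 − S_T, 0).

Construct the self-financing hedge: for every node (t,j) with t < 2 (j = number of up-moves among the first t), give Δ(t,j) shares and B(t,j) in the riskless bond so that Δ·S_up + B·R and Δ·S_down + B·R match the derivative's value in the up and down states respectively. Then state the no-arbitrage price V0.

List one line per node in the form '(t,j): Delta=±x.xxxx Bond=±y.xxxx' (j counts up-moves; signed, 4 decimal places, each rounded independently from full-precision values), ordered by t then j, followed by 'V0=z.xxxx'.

Risk-neutral probability p* = (R−d)/(u−d) = (1.21−0.72)/(1.35−0.72) = 0.7778.
At expiry t=2: V(2,0)=48.4804, V(2,1)=17.1820, V(2,2)=0.0000
  t=1,j=0: stock 49.6800 → up 67.0680 (V=17.1820), down 35.7696 (V=48.4804). Price 19.9481; hedge Δ=-1.0000, bond B=69.6281.
  t=1,j=1: stock 93.1500 → up 125.7525 (V=0.0000), down 67.0680 (V=17.1820). Price 3.1556; hedge Δ=-0.2928, bond B=30.4286.
  t=0,j=0: stock 69.0000 → up 93.1500 (V=3.1556), down 49.6800 (V=19.9481). Price 5.6919; hedge Δ=-0.3863, bond B=32.3468.
Self-financing check: at every node Δ·S+B equals the discounted successor values.

(0,0): Delta=-0.3863 Bond=32.3468
(1,0): Delta=-1.0000 Bond=69.6281
(1,1): Delta=-0.2928 Bond=30.4286
V0=5.6919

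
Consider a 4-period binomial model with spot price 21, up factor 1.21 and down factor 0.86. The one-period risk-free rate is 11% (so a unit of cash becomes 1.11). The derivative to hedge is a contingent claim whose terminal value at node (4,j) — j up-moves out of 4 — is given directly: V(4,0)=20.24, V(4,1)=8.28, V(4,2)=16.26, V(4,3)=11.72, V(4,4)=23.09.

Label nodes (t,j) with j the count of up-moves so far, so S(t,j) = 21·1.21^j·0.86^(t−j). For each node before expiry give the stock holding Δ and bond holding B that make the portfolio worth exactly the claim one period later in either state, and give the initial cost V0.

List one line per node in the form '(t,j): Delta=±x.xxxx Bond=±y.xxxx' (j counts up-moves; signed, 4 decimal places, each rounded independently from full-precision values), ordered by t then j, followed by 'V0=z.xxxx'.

Under the risk-neutral measure, an up-move has probability p* = (R−d)/(u−d) = 0.7143 and values discount at R = 1.11.
Terminal values V(4,·): V(4,0)=20.2400, V(4,1)=8.2800, V(4,2)=16.2600, V(4,3)=11.7200, V(4,4)=23.0900
Node (3,0) S=13.3572: V=(p*·8.2800+(1−p*)·20.2400)/1.11=10.5380; Δ=(8.2800−20.2400)/(16.1622−11.4872)=-2.5583; B=V−Δ·S=44.7094
Node (3,1) S=18.7932: V=(p*·16.2600+(1−p*)·8.2800)/1.11=12.5946; Δ=(16.2600−8.2800)/(22.7398−16.1622)=1.2132; B=V−Δ·S=-10.2054
Node (3,2) S=26.4416: V=(p*·11.7200+(1−p*)·16.2600)/1.11=11.7272; Δ=(11.7200−16.2600)/(31.9944−22.7398)=-0.4906; B=V−Δ·S=24.6986
Node (3,3) S=37.2028: V=(p*·23.0900+(1−p*)·11.7200)/1.11=17.8752; Δ=(23.0900−11.7200)/(45.0154−31.9944)=0.8732; B=V−Δ·S=-14.6106
Node (2,0) S=15.5316: V=(p*·12.5946+(1−p*)·10.5380)/1.11=10.8171; Δ=(12.5946−10.5380)/(18.7932−13.3572)=0.3783; B=V−Δ·S=4.9410
Node (2,1) S=21.8526: V=(p*·11.7272+(1−p*)·12.5946)/1.11=10.7883; Δ=(11.7272−12.5946)/(26.4416−18.7932)=-0.1134; B=V−Δ·S=13.2667
Node (2,2) S=30.7461: V=(p*·17.8752+(1−p*)·11.7272)/1.11=14.5213; Δ=(17.8752−11.7272)/(37.2028−26.4416)=0.5713; B=V−Δ·S=-3.0445
Node (1,0) S=18.0600: V=(p*·10.7883+(1−p*)·10.8171)/1.11=9.7266; Δ=(10.7883−10.8171)/(21.8526−15.5316)=-0.0046; B=V−Δ·S=9.8089
Node (1,1) S=25.4100: V=(p*·14.5213+(1−p*)·10.7883)/1.11=12.1213; Δ=(14.5213−10.7883)/(30.7461−21.8526)=0.4197; B=V−Δ·S=1.4557
Node (0,0) S=21.0000: V=(p*·12.1213+(1−p*)·9.7266)/1.11=10.3037; Δ=(12.1213−9.7266)/(25.4100−18.0600)=0.3258; B=V−Δ·S=3.4616
Self-financing check: at every node Δ·S+B equals the discounted successor values.

(0,0): Delta=0.3258 Bond=3.4616
(1,0): Delta=-0.0046 Bond=9.8089
(1,1): Delta=0.4197 Bond=1.4557
(2,0): Delta=0.3783 Bond=4.9410
(2,1): Delta=-0.1134 Bond=13.2667
(2,2): Delta=0.5713 Bond=-3.0445
(3,0): Delta=-2.5583 Bond=44.7094
(3,1): Delta=1.2132 Bond=-10.2054
(3,2): Delta=-0.4906 Bond=24.6986
(3,3): Delta=0.8732 Bond=-14.6106
V0=10.3037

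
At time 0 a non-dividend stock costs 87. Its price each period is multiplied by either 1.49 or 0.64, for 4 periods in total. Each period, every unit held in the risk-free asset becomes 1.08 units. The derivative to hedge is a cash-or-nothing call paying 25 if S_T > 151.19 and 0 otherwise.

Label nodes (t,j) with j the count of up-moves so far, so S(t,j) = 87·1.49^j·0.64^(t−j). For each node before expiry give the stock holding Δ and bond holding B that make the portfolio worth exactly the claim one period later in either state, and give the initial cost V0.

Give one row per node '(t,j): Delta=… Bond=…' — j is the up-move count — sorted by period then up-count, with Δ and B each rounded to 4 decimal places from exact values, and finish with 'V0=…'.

Under the risk-neutral measure, an up-move has probability p* = (R−d)/(u−d) = 0.5176 and values discount at R = 1.08.
Terminal values V(4,·): V(4,0)=0.0000, V(4,1)=0.0000, V(4,2)=0.0000, V(4,3)=25.0000, V(4,4)=25.0000
  t=3,j=0: stock 22.8065 → up 33.9817 (V=0.0000), down 14.5962 (V=0.0000). Price 0.0000; hedge Δ=0.0000, bond B=0.0000.
  t=3,j=1: stock 53.0964 → up 79.1137 (V=0.0000), down 33.9817 (V=0.0000). Price 0.0000; hedge Δ=0.0000, bond B=0.0000.
  t=3,j=2: stock 123.6152 → up 184.1866 (V=25.0000), down 79.1137 (V=0.0000). Price 11.9826; hedge Δ=0.2379, bond B=-17.4292.
  t=3,j=3: stock 287.7916 → up 428.8094 (V=25.0000), down 184.1866 (V=25.0000). Price 23.1481; hedge Δ=0.0000, bond B=23.1481.
  t=2,j=0: stock 35.6352 → up 53.0964 (V=0.0000), down 22.8065 (V=0.0000). Price 0.0000; hedge Δ=0.0000, bond B=0.0000.
  t=2,j=1: stock 82.9632 → up 123.6152 (V=11.9826), down 53.0964 (V=0.0000). Price 5.7433; hedge Δ=0.1699, bond B=-8.3539.
  t=2,j=2: stock 193.1487 → up 287.7916 (V=23.1481), down 123.6152 (V=11.9826). Price 16.4467; hedge Δ=0.0680, bond B=3.3107.
  t=1,j=0: stock 55.6800 → up 82.9632 (V=5.7433), down 35.6352 (V=0.0000). Price 2.7528; hedge Δ=0.1214, bond B=-4.0040.
  t=1,j=1: stock 129.6300 → up 193.1487 (V=16.4467), down 82.9632 (V=5.7433). Price 10.4480; hedge Δ=0.0971, bond B=-2.1442.
  t=0,j=0: stock 87.0000 → up 129.6300 (V=10.4480), down 55.6800 (V=2.7528). Price 6.2372; hedge Δ=0.1041, bond B=-2.8160.
The time-0 hedge costs 6.2372, which is the no-arbitrage price.

(0,0): Delta=0.1041 Bond=-2.8160
(1,0): Delta=0.1214 Bond=-4.0040
(1,1): Delta=0.0971 Bond=-2.1442
(2,0): Delta=0.0000 Bond=0.0000
(2,1): Delta=0.1699 Bond=-8.3539
(2,2): Delta=0.0680 Bond=3.3107
(3,0): Delta=0.0000 Bond=0.0000
(3,1): Delta=0.0000 Bond=0.0000
(3,2): Delta=0.2379 Bond=-17.4292
(3,3): Delta=0.0000 Bond=23.1481
V0=6.2372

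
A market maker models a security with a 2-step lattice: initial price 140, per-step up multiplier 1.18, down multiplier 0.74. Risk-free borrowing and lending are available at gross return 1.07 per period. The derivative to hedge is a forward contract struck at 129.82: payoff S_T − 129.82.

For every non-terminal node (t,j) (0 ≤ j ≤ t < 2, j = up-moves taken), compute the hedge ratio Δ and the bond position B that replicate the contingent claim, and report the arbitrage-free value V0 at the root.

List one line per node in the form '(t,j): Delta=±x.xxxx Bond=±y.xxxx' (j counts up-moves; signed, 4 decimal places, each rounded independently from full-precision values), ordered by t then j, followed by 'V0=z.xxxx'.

(0,0): Delta=1.0000 Bond=-113.3898
(1,0): Delta=1.0000 Bond=-121.3271
(1,1): Delta=1.0000 Bond=-121.3271
V0=26.6102

No-arbitrage ⇒ martingale measure with p* = (R−d)/(u−d) = 0.7500.
Payoff layer (t=2): V(2,0)=-53.1560, V(2,1)=-7.5720, V(2,2)=65.1160
  t=1,j=0: stock 103.6000 → up 122.2480 (V=-7.5720), down 76.6640 (V=-53.1560). Price -17.7271; hedge Δ=1.0000, bond B=-121.3271.
  t=1,j=1: stock 165.2000 → up 194.9360 (V=65.1160), down 122.2480 (V=-7.5720). Price 43.8729; hedge Δ=1.0000, bond B=-121.3271.
  t=0,j=0: stock 140.0000 → up 165.2000 (V=43.8729), down 103.6000 (V=-17.7271). Price 26.6102; hedge Δ=1.0000, bond B=-113.3898.
Check: Δ(0,0)·S0 + B(0,0) = 26.6102 = V0.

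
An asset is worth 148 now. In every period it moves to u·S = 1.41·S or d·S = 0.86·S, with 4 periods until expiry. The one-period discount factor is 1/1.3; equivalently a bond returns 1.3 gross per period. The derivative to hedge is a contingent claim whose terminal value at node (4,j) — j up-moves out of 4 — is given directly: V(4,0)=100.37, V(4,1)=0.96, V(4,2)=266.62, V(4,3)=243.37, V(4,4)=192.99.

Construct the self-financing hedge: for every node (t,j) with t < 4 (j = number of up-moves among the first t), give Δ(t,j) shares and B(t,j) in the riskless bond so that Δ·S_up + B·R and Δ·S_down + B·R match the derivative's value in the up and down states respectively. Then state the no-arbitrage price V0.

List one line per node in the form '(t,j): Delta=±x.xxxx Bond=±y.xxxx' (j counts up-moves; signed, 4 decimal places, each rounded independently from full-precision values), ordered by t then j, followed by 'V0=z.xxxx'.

Under the risk-neutral measure, an up-move has probability p* = (R−d)/(u−d) = 0.8000 and values discount at R = 1.3.
Payoff layer (t=4): V(4,0)=100.3700, V(4,1)=0.9600, V(4,2)=266.6200, V(4,3)=243.3700, V(4,4)=192.9900
Node (3,0) S=94.1363: V=(p*·0.9600+(1−p*)·100.3700)/1.3=16.0323; Δ=(0.9600−100.3700)/(132.7322−80.9572)=-1.9200; B=V−Δ·S=196.7778
Node (3,1) S=154.3397: V=(p*·266.6200+(1−p*)·0.9600)/1.3=164.2215; Δ=(266.6200−0.9600)/(217.6190−132.7322)=3.1296; B=V−Δ·S=-318.7966
Node (3,2) S=253.0454: V=(p*·243.3700+(1−p*)·266.6200)/1.3=190.7846; Δ=(243.3700−266.6200)/(356.7940−217.6190)=-0.1671; B=V−Δ·S=233.0573
Node (3,3) S=414.8767: V=(p*·192.9900+(1−p*)·243.3700)/1.3=156.2046; Δ=(192.9900−243.3700)/(584.9762−356.7940)=-0.2208; B=V−Δ·S=247.8046
Node (2,0) S=109.4608: V=(p*·164.2215+(1−p*)·16.0323)/1.3=103.5259; Δ=(164.2215−16.0323)/(154.3397−94.1363)=2.4615; B=V−Δ·S=-165.9090
Node (2,1) S=179.4648: V=(p*·190.7846+(1−p*)·164.2215)/1.3=142.6708; Δ=(190.7846−164.2215)/(253.0454−154.3397)=0.2691; B=V−Δ·S=94.3743
Node (2,2) S=294.2388: V=(p*·156.2046+(1−p*)·190.7846)/1.3=125.4774; Δ=(156.2046−190.7846)/(414.8767−253.0454)=-0.2137; B=V−Δ·S=188.3501
Node (1,0) S=127.2800: V=(p*·142.6708+(1−p*)·103.5259)/1.3=103.7245; Δ=(142.6708−103.5259)/(179.4648−109.4608)=0.5592; B=V−Δ·S=32.5520
Node (1,1) S=208.6800: V=(p*·125.4774+(1−p*)·142.6708)/1.3=99.1662; Δ=(125.4774−142.6708)/(294.2388−179.4648)=-0.1498; B=V−Δ·S=130.4269
Node (0,0) S=148.0000: V=(p*·99.1662+(1−p*)·103.7245)/1.3=76.9830; Δ=(99.1662−103.7245)/(208.6800−127.2800)=-0.0560; B=V−Δ·S=85.2707
Root portfolio cost Δ·148+B reproduces V0=76.9830.

(0,0): Delta=-0.0560 Bond=85.2707
(1,0): Delta=0.5592 Bond=32.5520
(1,1): Delta=-0.1498 Bond=130.4269
(2,0): Delta=2.4615 Bond=-165.9090
(2,1): Delta=0.2691 Bond=94.3743
(2,2): Delta=-0.2137 Bond=188.3501
(3,0): Delta=-1.9200 Bond=196.7778
(3,1): Delta=3.1296 Bond=-318.7966
(3,2): Delta=-0.1671 Bond=233.0573
(3,3): Delta=-0.2208 Bond=247.8046
V0=76.9830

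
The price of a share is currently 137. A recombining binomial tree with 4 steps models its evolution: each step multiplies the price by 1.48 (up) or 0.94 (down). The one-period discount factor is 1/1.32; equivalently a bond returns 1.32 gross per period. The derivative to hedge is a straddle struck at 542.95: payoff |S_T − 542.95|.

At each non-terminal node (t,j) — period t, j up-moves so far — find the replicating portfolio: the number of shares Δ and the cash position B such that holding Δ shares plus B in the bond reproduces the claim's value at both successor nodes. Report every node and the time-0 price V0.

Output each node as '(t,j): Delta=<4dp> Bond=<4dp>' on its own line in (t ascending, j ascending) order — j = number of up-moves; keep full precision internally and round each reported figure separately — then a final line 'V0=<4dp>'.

The replicating-portfolio and risk-neutral prices coincide; use p* = (1.32−0.94)/(1.48−0.94) = 0.7037 for the latter.
Terminal values V(4,·): V(4,0)=435.9874, V(4,1)=374.5408, V(4,2)=277.7951, V(4,3)=125.4720, V(4,4)=114.3557
  t=3,j=0: stock 113.7900 → up 168.4092 (V=374.5408), down 106.9626 (V=435.9874). Price 297.5357; hedge Δ=-1.0000, bond B=411.3258.
  t=3,j=1: stock 179.1587 → up 265.1549 (V=277.7951), down 168.4092 (V=374.5408). Price 232.1670; hedge Δ=-1.0000, bond B=411.3258.
  t=3,j=2: stock 282.0797 → up 417.4780 (V=125.4720), down 265.1549 (V=277.7951). Price 129.2460; hedge Δ=-1.0000, bond B=411.3258.
  t=3,j=3: stock 444.1255 → up 657.3057 (V=114.3557), down 417.4780 (V=125.4720). Price 89.1284; hedge Δ=-0.0464, bond B=109.7141.
  t=2,j=0: stock 121.0532 → up 179.1587 (V=232.1670), down 113.7900 (V=297.5357). Price 190.5572; hedge Δ=-1.0000, bond B=311.6104.
  t=2,j=1: stock 190.5944 → up 282.0797 (V=129.2460), down 179.1587 (V=232.1670). Price 121.0160; hedge Δ=-1.0000, bond B=311.6104.
  t=2,j=2: stock 300.0848 → up 444.1255 (V=89.1284), down 282.0797 (V=129.2460). Price 76.5266; hedge Δ=-0.2476, bond B=150.8186.
  t=1,j=0: stock 128.7800 → up 190.5944 (V=121.0160), down 121.0532 (V=190.5572). Price 107.2885; hedge Δ=-1.0000, bond B=236.0685.
  t=1,j=1: stock 202.7600 → up 300.0848 (V=76.5266), down 190.5944 (V=121.0160). Price 67.9611; hedge Δ=-0.4063, bond B=150.3489.
  t=0,j=0: stock 137.0000 → up 202.7600 (V=67.9611), down 128.7800 (V=107.2885). Price 60.3134; hedge Δ=-0.5316, bond B=133.1419.
Each (Δ,B) replicates both successor values, so the strategy is self-financing and V0 is arbitrage-free.

(0,0): Delta=-0.5316 Bond=133.1419
(1,0): Delta=-1.0000 Bond=236.0685
(1,1): Delta=-0.4063 Bond=150.3489
(2,0): Delta=-1.0000 Bond=311.6104
(2,1): Delta=-1.0000 Bond=311.6104
(2,2): Delta=-0.2476 Bond=150.8186
(3,0): Delta=-1.0000 Bond=411.3258
(3,1): Delta=-1.0000 Bond=411.3258
(3,2): Delta=-1.0000 Bond=411.3258
(3,3): Delta=-0.0464 Bond=109.7141
V0=60.3134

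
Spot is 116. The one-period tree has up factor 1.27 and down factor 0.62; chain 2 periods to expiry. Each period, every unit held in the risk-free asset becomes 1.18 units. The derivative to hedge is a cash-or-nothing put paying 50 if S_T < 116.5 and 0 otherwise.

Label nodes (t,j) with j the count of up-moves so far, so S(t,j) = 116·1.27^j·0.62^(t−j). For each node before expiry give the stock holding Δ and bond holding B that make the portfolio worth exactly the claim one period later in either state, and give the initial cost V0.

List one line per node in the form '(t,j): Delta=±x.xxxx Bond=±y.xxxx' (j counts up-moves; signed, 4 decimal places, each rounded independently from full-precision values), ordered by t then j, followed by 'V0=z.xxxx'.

The replicating-portfolio and risk-neutral prices coincide; use p* = (1.18−0.62)/(1.27−0.62) = 0.8615 for the latter.
At expiry t=2: V(2,0)=50.0000, V(2,1)=50.0000, V(2,2)=0.0000
Node (1,0) S=71.9200: V=(p*·50.0000+(1−p*)·50.0000)/1.18=42.3729; Δ=(50.0000−50.0000)/(91.3384−44.5904)=0.0000; B=V−Δ·S=42.3729
Node (1,1) S=147.3200: V=(p*·0.0000+(1−p*)·50.0000)/1.18=5.8670; Δ=(0.0000−50.0000)/(187.0964−91.3384)=-0.5221; B=V−Δ·S=82.7901
Node (0,0) S=116.0000: V=(p*·5.8670+(1−p*)·42.3729)/1.18=9.2557; Δ=(5.8670−42.3729)/(147.3200−71.9200)=-0.4842; B=V−Δ·S=65.4185
The time-0 hedge costs 9.2557, which is the no-arbitrage price.

(0,0): Delta=-0.4842 Bond=65.4185
(1,0): Delta=0.0000 Bond=42.3729
(1,1): Delta=-0.5221 Bond=82.7901
V0=9.2557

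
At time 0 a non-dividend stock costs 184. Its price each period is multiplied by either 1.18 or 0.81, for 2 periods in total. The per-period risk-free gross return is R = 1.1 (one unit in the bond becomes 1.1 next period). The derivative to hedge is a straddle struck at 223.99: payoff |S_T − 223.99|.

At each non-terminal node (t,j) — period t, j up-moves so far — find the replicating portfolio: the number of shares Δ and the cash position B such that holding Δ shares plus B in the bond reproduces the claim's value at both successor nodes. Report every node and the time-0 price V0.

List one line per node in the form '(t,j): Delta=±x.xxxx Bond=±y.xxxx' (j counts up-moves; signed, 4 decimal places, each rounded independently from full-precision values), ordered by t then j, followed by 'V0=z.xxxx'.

Under the risk-neutral measure, an up-move has probability p* = (R−d)/(u−d) = 0.7838 and values discount at R = 1.1.
At expiry t=2: V(2,0)=103.2676, V(2,1)=48.1228, V(2,2)=32.2116
(1,0): S=149.0400. Δ = (V_up−V_dn)/(S_up−S_dn) = (48.1228−103.2676)/(175.8672−120.7224) = -1.0000. V = [p*·48.1228 + (1−p*)·103.2676]/1.1 = 54.5873. B = V − Δ·S = 203.6273.
(1,1): S=217.1200. Δ = (V_up−V_dn)/(S_up−S_dn) = (32.2116−48.1228)/(256.2016−175.8672) = -0.1981. V = [p*·32.2116 + (1−p*)·48.1228]/1.1 = 32.4108. B = V − Δ·S = 75.4140.
(0,0): S=184.0000. Δ = (V_up−V_dn)/(S_up−S_dn) = (32.4108−54.5873)/(217.1200−149.0400) = -0.3257. V = [p*·32.4108 + (1−p*)·54.5873]/1.1 = 33.8234. B = V − Δ·S = 93.7598.
Each (Δ,B) replicates both successor values, so the strategy is self-financing and V0 is arbitrage-free.

(0,0): Delta=-0.3257 Bond=93.7598
(1,0): Delta=-1.0000 Bond=203.6273
(1,1): Delta=-0.1981 Bond=75.4140
V0=33.8234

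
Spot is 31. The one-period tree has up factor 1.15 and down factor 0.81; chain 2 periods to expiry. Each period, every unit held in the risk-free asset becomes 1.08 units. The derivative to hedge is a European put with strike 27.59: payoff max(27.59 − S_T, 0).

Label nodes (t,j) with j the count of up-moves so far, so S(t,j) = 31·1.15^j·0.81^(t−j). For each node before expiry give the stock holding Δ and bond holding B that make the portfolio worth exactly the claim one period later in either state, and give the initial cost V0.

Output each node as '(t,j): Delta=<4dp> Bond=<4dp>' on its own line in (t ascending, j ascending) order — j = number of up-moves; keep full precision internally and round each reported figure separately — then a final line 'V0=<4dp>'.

No-arbitrage ⇒ martingale measure with p* = (R−d)/(u−d) = 0.7941.
Terminal payoffs: V(2,0)=7.2509, V(2,1)=0.0000, V(2,2)=0.0000
(1,0): S=25.1100. Δ = (V_up−V_dn)/(S_up−S_dn) = (0.0000−7.2509)/(28.8765−20.3391) = -0.8493. V = [p*·0.0000 + (1−p*)·7.2509]/1.08 = 1.3823. B = V − Δ·S = 22.7084.
(1,1): S=35.6500. Δ = (V_up−V_dn)/(S_up−S_dn) = (0.0000−0.0000)/(40.9975−28.8765) = 0.0000. V = [p*·0.0000 + (1−p*)·0.0000]/1.08 = 0.0000. B = V − Δ·S = 0.0000.
(0,0): S=31.0000. Δ = (V_up−V_dn)/(S_up−S_dn) = (0.0000−1.3823)/(35.6500−25.1100) = -0.1311. V = [p*·0.0000 + (1−p*)·1.3823]/1.08 = 0.2635. B = V − Δ·S = 4.3289.
Each (Δ,B) replicates both successor values, so the strategy is self-financing and V0 is arbitrage-free.

(0,0): Delta=-0.1311 Bond=4.3289
(1,0): Delta=-0.8493 Bond=22.7084
(1,1): Delta=0.0000 Bond=0.0000
V0=0.2635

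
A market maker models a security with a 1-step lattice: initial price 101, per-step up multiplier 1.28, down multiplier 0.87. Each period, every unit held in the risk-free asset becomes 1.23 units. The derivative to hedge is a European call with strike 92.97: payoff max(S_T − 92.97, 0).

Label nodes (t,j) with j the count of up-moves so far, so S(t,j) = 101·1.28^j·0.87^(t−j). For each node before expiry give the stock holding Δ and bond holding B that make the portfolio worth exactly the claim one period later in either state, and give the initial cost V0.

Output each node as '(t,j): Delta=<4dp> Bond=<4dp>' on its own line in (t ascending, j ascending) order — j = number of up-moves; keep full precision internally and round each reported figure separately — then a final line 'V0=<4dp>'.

The replicating-portfolio and risk-neutral prices coincide; use p* = (1.23−0.87)/(1.28−0.87) = 0.8780 for the latter.
Terminal payoffs: V(1,0)=0.0000, V(1,1)=36.3100
  t=0,j=0: stock 101.0000 → up 129.2800 (V=36.3100), down 87.8700 (V=0.0000). Price 25.9203; hedge Δ=0.8768, bond B=-62.6407.
Check: Δ(0,0)·S0 + B(0,0) = 25.9203 = V0.

(0,0): Delta=0.8768 Bond=-62.6407
V0=25.9203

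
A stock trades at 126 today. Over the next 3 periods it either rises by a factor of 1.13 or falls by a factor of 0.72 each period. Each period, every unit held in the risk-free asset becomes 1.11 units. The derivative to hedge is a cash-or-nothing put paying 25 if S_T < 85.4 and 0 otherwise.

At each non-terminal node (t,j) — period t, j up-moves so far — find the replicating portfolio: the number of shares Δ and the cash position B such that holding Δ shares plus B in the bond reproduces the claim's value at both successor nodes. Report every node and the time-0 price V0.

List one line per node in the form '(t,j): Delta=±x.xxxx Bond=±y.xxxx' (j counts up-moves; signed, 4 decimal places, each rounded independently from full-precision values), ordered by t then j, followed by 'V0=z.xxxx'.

(0,0): Delta=-0.0364 Bond=4.7189
(1,0): Delta=-0.5760 Bond=54.1846
(1,1): Delta=-0.0188 Bond=2.7279
(2,0): Delta=0.0000 Bond=22.5225
(2,1): Delta=-0.5948 Bond=62.0743
(2,2): Delta=0.0000 Bond=0.0000
V0=0.1262

The replicating-portfolio and risk-neutral prices coincide; use p* = (1.11−0.72)/(1.13−0.72) = 0.9512 for the latter.
Terminal values V(3,·): V(3,0)=25.0000, V(3,1)=25.0000, V(3,2)=0.0000, V(3,3)=0.0000
  t=2,j=0: stock 65.3184 → up 73.8098 (V=25.0000), down 47.0292 (V=25.0000). Price 22.5225; hedge Δ=0.0000, bond B=22.5225.
  t=2,j=1: stock 102.5136 → up 115.8404 (V=0.0000), down 73.8098 (V=25.0000). Price 1.0987; hedge Δ=-0.5948, bond B=62.0743.
  t=2,j=2: stock 160.8894 → up 181.8050 (V=0.0000), down 115.8404 (V=0.0000). Price 0.0000; hedge Δ=0.0000, bond B=0.0000.
  t=1,j=0: stock 90.7200 → up 102.5136 (V=1.0987), down 65.3184 (V=22.5225). Price 1.9313; hedge Δ=-0.5760, bond B=54.1846.
  t=1,j=1: stock 142.3800 → up 160.8894 (V=0.0000), down 102.5136 (V=1.0987). Price 0.0483; hedge Δ=-0.0188, bond B=2.7279.
  t=0,j=0: stock 126.0000 → up 142.3800 (V=0.0483), down 90.7200 (V=1.9313). Price 0.1262; hedge Δ=-0.0364, bond B=4.7189.
Root portfolio cost Δ·126+B reproduces V0=0.1262.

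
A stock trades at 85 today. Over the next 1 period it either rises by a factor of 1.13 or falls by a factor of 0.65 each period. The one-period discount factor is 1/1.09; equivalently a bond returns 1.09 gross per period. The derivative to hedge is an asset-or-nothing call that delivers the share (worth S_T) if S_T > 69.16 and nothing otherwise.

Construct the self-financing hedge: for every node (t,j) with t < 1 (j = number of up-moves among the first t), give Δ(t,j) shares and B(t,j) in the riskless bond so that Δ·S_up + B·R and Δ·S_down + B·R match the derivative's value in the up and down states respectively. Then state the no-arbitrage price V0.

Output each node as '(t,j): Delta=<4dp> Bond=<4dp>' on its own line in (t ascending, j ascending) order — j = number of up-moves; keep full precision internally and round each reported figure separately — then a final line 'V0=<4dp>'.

Risk-neutral probability p* = (R−d)/(u−d) = (1.09−0.65)/(1.13−0.65) = 0.9167.
Terminal payoffs: V(1,0)=0.0000, V(1,1)=96.0500
Node (0,0) S=85.0000: V=(p*·96.0500+(1−p*)·0.0000)/1.09=80.7760; Δ=(96.0500−0.0000)/(96.0500−55.2500)=2.3542; B=V−Δ·S=-119.3282
Root portfolio cost Δ·85+B reproduces V0=80.7760.

(0,0): Delta=2.3542 Bond=-119.3282
V0=80.7760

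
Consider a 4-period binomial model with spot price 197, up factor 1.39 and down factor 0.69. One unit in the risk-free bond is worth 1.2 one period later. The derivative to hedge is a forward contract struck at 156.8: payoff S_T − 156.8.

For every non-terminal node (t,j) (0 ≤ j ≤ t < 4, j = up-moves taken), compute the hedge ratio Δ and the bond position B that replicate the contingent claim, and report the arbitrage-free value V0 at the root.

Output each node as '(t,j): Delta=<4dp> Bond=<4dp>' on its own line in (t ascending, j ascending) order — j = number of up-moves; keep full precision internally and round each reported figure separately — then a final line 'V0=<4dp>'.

Risk-neutral probability p* = (R−d)/(u−d) = (1.2−0.69)/(1.39−0.69) = 0.7286.
Terminal payoffs: V(4,0)=-112.1458, V(4,1)=-66.8444, V(4,2)=24.4149, V(4,3)=208.2562, V(4,4)=578.6031
Node (3,0) S=64.7163: V=(p*·-66.8444+(1−p*)·-112.1458)/1.2=-65.9504; Δ=(-66.8444−-112.1458)/(89.9556−44.6542)=1.0000; B=V−Δ·S=-130.6667
Node (3,1) S=130.3705: V=(p*·24.4149+(1−p*)·-66.8444)/1.2=-0.2962; Δ=(24.4149−-66.8444)/(181.2149−89.9556)=1.0000; B=V−Δ·S=-130.6667
Node (3,2) S=262.6304: V=(p*·208.2562+(1−p*)·24.4149)/1.2=131.9637; Δ=(208.2562−24.4149)/(365.0562−181.2149)=1.0000; B=V−Δ·S=-130.6667
Node (3,3) S=529.0669: V=(p*·578.6031+(1−p*)·208.2562)/1.2=398.4003; Δ=(578.6031−208.2562)/(735.4031−365.0562)=1.0000; B=V−Δ·S=-130.6667
Node (2,0) S=93.7917: V=(p*·-0.2962+(1−p*)·-65.9504)/1.2=-15.0972; Δ=(-0.2962−-65.9504)/(130.3705−64.7163)=1.0000; B=V−Δ·S=-108.8889
Node (2,1) S=188.9427: V=(p*·131.9637+(1−p*)·-0.2962)/1.2=80.0538; Δ=(131.9637−-0.2962)/(262.6304−130.3705)=1.0000; B=V−Δ·S=-108.8889
Node (2,2) S=380.6237: V=(p*·398.4003+(1−p*)·131.9637)/1.2=271.7348; Δ=(398.4003−131.9637)/(529.0669−262.6304)=1.0000; B=V−Δ·S=-108.8889
Node (1,0) S=135.9300: V=(p*·80.0538+(1−p*)·-15.0972)/1.2=45.1893; Δ=(80.0538−-15.0972)/(188.9427−93.7917)=1.0000; B=V−Δ·S=-90.7407
Node (1,1) S=273.8300: V=(p*·271.7348+(1−p*)·80.0538)/1.2=183.0893; Δ=(271.7348−80.0538)/(380.6237−188.9427)=1.0000; B=V−Δ·S=-90.7407
Node (0,0) S=197.0000: V=(p*·183.0893+(1−p*)·45.1893)/1.2=121.3827; Δ=(183.0893−45.1893)/(273.8300−135.9300)=1.0000; B=V−Δ·S=-75.6173
Self-financing check: at every node Δ·S+B equals the discounted successor values.

(0,0): Delta=1.0000 Bond=-75.6173
(1,0): Delta=1.0000 Bond=-90.7407
(1,1): Delta=1.0000 Bond=-90.7407
(2,0): Delta=1.0000 Bond=-108.8889
(2,1): Delta=1.0000 Bond=-108.8889
(2,2): Delta=1.0000 Bond=-108.8889
(3,0): Delta=1.0000 Bond=-130.6667
(3,1): Delta=1.0000 Bond=-130.6667
(3,2): Delta=1.0000 Bond=-130.6667
(3,3): Delta=1.0000 Bond=-130.6667
V0=121.3827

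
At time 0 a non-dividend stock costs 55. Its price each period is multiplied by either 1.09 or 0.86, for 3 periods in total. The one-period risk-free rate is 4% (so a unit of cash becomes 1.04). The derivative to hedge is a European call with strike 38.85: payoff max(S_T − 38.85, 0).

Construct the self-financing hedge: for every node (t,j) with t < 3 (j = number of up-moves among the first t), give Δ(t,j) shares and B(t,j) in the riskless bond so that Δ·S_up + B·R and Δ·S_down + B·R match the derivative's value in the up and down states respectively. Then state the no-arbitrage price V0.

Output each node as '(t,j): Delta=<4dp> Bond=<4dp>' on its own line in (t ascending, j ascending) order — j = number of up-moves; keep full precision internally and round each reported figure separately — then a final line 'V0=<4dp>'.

The replicating-portfolio and risk-neutral prices coincide; use p* = (1.04−0.86)/(1.09−0.86) = 0.7826 for the latter.
At expiry t=3: V(3,0)=0.0000, V(3,1)=5.4890, V(3,2)=17.3471, V(3,3)=32.3766
  t=2,j=0: stock 40.6780 → up 44.3390 (V=5.4890), down 34.9831 (V=0.0000). Price 4.1305; hedge Δ=0.5867, bond B=-19.7348.
  t=2,j=1: stock 51.5570 → up 56.1971 (V=17.3471), down 44.3390 (V=5.4890). Price 14.2012; hedge Δ=1.0000, bond B=-37.3558.
  t=2,j=2: stock 65.3455 → up 71.2266 (V=32.3766), down 56.1971 (V=17.3471). Price 27.9897; hedge Δ=1.0000, bond B=-37.3558.
  t=1,j=0: stock 47.3000 → up 51.5570 (V=14.2012), down 40.6780 (V=4.1305). Price 11.5500; hedge Δ=0.9257, bond B=-32.2357.
  t=1,j=1: stock 59.9500 → up 65.3455 (V=27.9897), down 51.5570 (V=14.2012). Price 24.0310; hedge Δ=1.0000, bond B=-35.9190.
  t=0,j=0: stock 55.0000 → up 59.9500 (V=24.0310), down 47.3000 (V=11.5500). Price 20.4978; hedge Δ=0.9866, bond B=-33.7676.
Each (Δ,B) replicates both successor values, so the strategy is self-financing and V0 is arbitrage-free.

(0,0): Delta=0.9866 Bond=-33.7676
(1,0): Delta=0.9257 Bond=-32.2357
(1,1): Delta=1.0000 Bond=-35.9190
(2,0): Delta=0.5867 Bond=-19.7348
(2,1): Delta=1.0000 Bond=-37.3558
(2,2): Delta=1.0000 Bond=-37.3558
V0=20.4978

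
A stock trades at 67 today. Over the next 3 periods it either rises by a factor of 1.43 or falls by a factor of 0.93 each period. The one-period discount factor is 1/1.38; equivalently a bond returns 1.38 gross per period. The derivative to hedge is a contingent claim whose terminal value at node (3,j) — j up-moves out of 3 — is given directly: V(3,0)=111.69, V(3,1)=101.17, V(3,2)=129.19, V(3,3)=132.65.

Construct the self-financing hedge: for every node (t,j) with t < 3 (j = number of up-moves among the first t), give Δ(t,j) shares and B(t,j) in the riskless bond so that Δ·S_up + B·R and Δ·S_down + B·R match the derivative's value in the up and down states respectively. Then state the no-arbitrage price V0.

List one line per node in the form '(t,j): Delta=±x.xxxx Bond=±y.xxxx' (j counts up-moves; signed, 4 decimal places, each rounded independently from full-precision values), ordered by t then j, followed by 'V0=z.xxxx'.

(0,0): Delta=0.1213 Bond=41.6934
(1,0): Delta=0.5621 Bond=30.0742
(1,1): Delta=0.0895 Bond=60.5882
(2,0): Delta=-0.3631 Bond=95.1139
(2,1): Delta=0.6289 Bond=35.5455
(2,2): Delta=0.0505 Bond=88.9525
V0=49.8230

Since d<R<u, set p* = (R−d)/(u−d) = 0.9000; price each node as the discounted p*-expectation of its children.
Payoff layer (t=3): V(3,0)=111.6900, V(3,1)=101.1700, V(3,2)=129.1900, V(3,3)=132.6500
Node (2,0) S=57.9483: V=(p*·101.1700+(1−p*)·111.6900)/1.38=74.0739; Δ=(101.1700−111.6900)/(82.8661−53.8919)=-0.3631; B=V−Δ·S=95.1139
Node (2,1) S=89.1033: V=(p*·129.1900+(1−p*)·101.1700)/1.38=91.5855; Δ=(129.1900−101.1700)/(127.4177−82.8661)=0.6289; B=V−Δ·S=35.5455
Node (2,2) S=137.0083: V=(p*·132.6500+(1−p*)·129.1900)/1.38=95.8725; Δ=(132.6500−129.1900)/(195.9219−127.4177)=0.0505; B=V−Δ·S=88.9525
Node (1,0) S=62.3100: V=(p*·91.5855+(1−p*)·74.0739)/1.38=65.0974; Δ=(91.5855−74.0739)/(89.1033−57.9483)=0.5621; B=V−Δ·S=30.0742
Node (1,1) S=95.8100: V=(p*·95.8725+(1−p*)·91.5855)/1.38=69.1622; Δ=(95.8725−91.5855)/(137.0083−89.1033)=0.0895; B=V−Δ·S=60.5882
Node (0,0) S=67.0000: V=(p*·69.1622+(1−p*)·65.0974)/1.38=49.8230; Δ=(69.1622−65.0974)/(95.8100−62.3100)=0.1213; B=V−Δ·S=41.6934
Check: Δ(0,0)·S0 + B(0,0) = 49.8230 = V0.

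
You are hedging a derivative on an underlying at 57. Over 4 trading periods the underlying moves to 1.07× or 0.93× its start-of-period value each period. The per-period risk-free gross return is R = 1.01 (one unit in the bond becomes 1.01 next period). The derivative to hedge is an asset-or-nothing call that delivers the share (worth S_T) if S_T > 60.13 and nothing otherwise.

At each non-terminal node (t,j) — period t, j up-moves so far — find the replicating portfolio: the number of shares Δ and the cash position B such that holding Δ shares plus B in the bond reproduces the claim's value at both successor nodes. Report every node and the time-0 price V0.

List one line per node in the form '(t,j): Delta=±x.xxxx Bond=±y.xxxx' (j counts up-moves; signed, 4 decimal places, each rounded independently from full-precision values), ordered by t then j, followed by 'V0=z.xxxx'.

(0,0): Delta=3.5378 Bond=-174.0391
(1,0): Delta=2.8009 Bond=-136.7174
(1,1): Delta=4.0182 Bond=-205.0761
(2,0): Delta=0.0000 Bond=0.0000
(2,1): Delta=4.6268 Bond=-241.6480
(2,2): Delta=3.6214 Bond=-181.2360
(3,0): Delta=0.0000 Bond=0.0000
(3,1): Delta=0.0000 Bond=0.0000
(3,2): Delta=7.6429 Bond=-427.1129
(3,3): Delta=1.0000 Bond=0.0000
V0=27.6170

Risk-neutral probability p* = (R−d)/(u−d) = (1.01−0.93)/(1.07−0.93) = 0.5714.
At expiry t=4: V(4,0)=0.0000, V(4,1)=0.0000, V(4,2)=0.0000, V(4,3)=64.9395, V(4,4)=74.7154
(3,0): S=45.8483. Δ = (V_up−V_dn)/(S_up−S_dn) = (0.0000−0.0000)/(49.0577−42.6390) = 0.0000. V = [p*·0.0000 + (1−p*)·0.0000]/1.01 = 0.0000. B = V − Δ·S = 0.0000.
(3,1): S=52.7503. Δ = (V_up−V_dn)/(S_up−S_dn) = (0.0000−0.0000)/(56.4428−49.0577) = 0.0000. V = [p*·0.0000 + (1−p*)·0.0000]/1.01 = 0.0000. B = V − Δ·S = 0.0000.
(3,2): S=60.6911. Δ = (V_up−V_dn)/(S_up−S_dn) = (64.9395−0.0000)/(64.9395−56.4428) = 7.6429. V = [p*·64.9395 + (1−p*)·0.0000]/1.01 = 36.7409. B = V − Δ·S = -427.1129.
(3,3): S=69.8275. Δ = (V_up−V_dn)/(S_up−S_dn) = (74.7154−64.9395)/(74.7154−64.9395) = 1.0000. V = [p*·74.7154 + (1−p*)·64.9395]/1.01 = 69.8275. B = V − Δ·S = 0.0000.
(2,0): S=49.2993. Δ = (V_up−V_dn)/(S_up−S_dn) = (0.0000−0.0000)/(52.7503−45.8483) = 0.0000. V = [p*·0.0000 + (1−p*)·0.0000]/1.01 = 0.0000. B = V − Δ·S = 0.0000.
(2,1): S=56.7207. Δ = (V_up−V_dn)/(S_up−S_dn) = (36.7409−0.0000)/(60.6911−52.7503) = 4.6268. V = [p*·36.7409 + (1−p*)·0.0000]/1.01 = 20.7869. B = V − Δ·S = -241.6480.
(2,2): S=65.2593. Δ = (V_up−V_dn)/(S_up−S_dn) = (69.8275−36.7409)/(69.8275−60.6911) = 3.6214. V = [p*·69.8275 + (1−p*)·36.7409]/1.01 = 55.0965. B = V − Δ·S = -181.2360.
(1,0): S=53.0100. Δ = (V_up−V_dn)/(S_up−S_dn) = (20.7869−0.0000)/(56.7207−49.2993) = 2.8009. V = [p*·20.7869 + (1−p*)·0.0000]/1.01 = 11.7606. B = V − Δ·S = -136.7174.
(1,1): S=60.9900. Δ = (V_up−V_dn)/(S_up−S_dn) = (55.0965−20.7869)/(65.2593−56.7207) = 4.0182. V = [p*·55.0965 + (1−p*)·20.7869]/1.01 = 39.9925. B = V − Δ·S = -205.0761.
(0,0): S=57.0000. Δ = (V_up−V_dn)/(S_up−S_dn) = (39.9925−11.7606)/(60.9900−53.0100) = 3.5378. V = [p*·39.9925 + (1−p*)·11.7606]/1.01 = 27.6170. B = V − Δ·S = -174.0391.
Root portfolio cost Δ·57+B reproduces V0=27.6170.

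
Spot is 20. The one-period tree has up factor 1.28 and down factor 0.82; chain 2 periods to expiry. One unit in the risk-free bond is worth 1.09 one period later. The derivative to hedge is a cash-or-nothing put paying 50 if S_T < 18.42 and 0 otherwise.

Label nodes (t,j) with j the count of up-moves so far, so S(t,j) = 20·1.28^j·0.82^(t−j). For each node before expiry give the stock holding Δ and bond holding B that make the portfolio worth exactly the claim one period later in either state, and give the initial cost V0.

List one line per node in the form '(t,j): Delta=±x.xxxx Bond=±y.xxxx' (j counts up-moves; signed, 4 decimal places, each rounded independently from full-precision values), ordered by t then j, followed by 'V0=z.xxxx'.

Since d<R<u, set p* = (R−d)/(u−d) = 0.5870; price each node as the discounted p*-expectation of its children.
Payoff layer (t=2): V(2,0)=50.0000, V(2,1)=0.0000, V(2,2)=0.0000
  t=1,j=0: stock 16.4000 → up 20.9920 (V=0.0000), down 13.4480 (V=50.0000). Price 18.9469; hedge Δ=-6.6278, bond B=127.6426.
  t=1,j=1: stock 25.6000 → up 32.7680 (V=0.0000), down 20.9920 (V=0.0000). Price 0.0000; hedge Δ=0.0000, bond B=0.0000.
  t=0,j=0: stock 20.0000 → up 25.6000 (V=0.0000), down 16.4000 (V=18.9469). Price 7.1797; hedge Δ=-2.0595, bond B=48.3688.
Root portfolio cost Δ·20+B reproduces V0=7.1797.

(0,0): Delta=-2.0595 Bond=48.3688
(1,0): Delta=-6.6278 Bond=127.6426
(1,1): Delta=0.0000 Bond=0.0000
V0=7.1797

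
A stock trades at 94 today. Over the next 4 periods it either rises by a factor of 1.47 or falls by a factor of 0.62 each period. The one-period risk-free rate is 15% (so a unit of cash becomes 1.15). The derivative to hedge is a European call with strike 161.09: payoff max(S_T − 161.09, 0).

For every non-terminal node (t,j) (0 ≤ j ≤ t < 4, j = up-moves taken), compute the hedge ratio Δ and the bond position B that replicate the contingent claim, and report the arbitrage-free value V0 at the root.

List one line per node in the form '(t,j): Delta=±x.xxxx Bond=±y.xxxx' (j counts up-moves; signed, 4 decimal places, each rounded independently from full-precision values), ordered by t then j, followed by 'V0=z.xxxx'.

Risk-neutral probability p* = (R−d)/(u−d) = (1.15−0.62)/(1.47−0.62) = 0.6235.
At expiry t=4: V(4,0)=0.0000, V(4,1)=0.0000, V(4,2)=0.0000, V(4,3)=24.0378, V(4,4)=277.8419
(3,0): S=22.4028. Δ = (V_up−V_dn)/(S_up−S_dn) = (0.0000−0.0000)/(32.9322−13.8898) = 0.0000. V = [p*·0.0000 + (1−p*)·0.0000]/1.15 = 0.0000. B = V − Δ·S = 0.0000.
(3,1): S=53.1164. Δ = (V_up−V_dn)/(S_up−S_dn) = (0.0000−0.0000)/(78.0811−32.9322) = 0.0000. V = [p*·0.0000 + (1−p*)·0.0000]/1.15 = 0.0000. B = V − Δ·S = 0.0000.
(3,2): S=125.9373. Δ = (V_up−V_dn)/(S_up−S_dn) = (24.0378−0.0000)/(185.1278−78.0811) = 0.2246. V = [p*·24.0378 + (1−p*)·0.0000]/1.15 = 13.0333. B = V − Δ·S = -15.2465.
(3,3): S=298.5932. Δ = (V_up−V_dn)/(S_up−S_dn) = (277.8419−24.0378)/(438.9319−185.1278) = 1.0000. V = [p*·277.8419 + (1−p*)·24.0378]/1.15 = 158.5149. B = V − Δ·S = -140.0783.
(2,0): S=36.1336. Δ = (V_up−V_dn)/(S_up−S_dn) = (0.0000−0.0000)/(53.1164−22.4028) = 0.0000. V = [p*·0.0000 + (1−p*)·0.0000]/1.15 = 0.0000. B = V − Δ·S = 0.0000.
(2,1): S=85.6716. Δ = (V_up−V_dn)/(S_up−S_dn) = (13.0333−0.0000)/(125.9373−53.1164) = 0.1790. V = [p*·13.0333 + (1−p*)·0.0000]/1.15 = 7.0666. B = V − Δ·S = -8.2666.
(2,2): S=203.1246. Δ = (V_up−V_dn)/(S_up−S_dn) = (158.5149−13.0333)/(298.5932−125.9373) = 0.8426. V = [p*·158.5149 + (1−p*)·13.0333]/1.15 = 90.2133. B = V − Δ·S = -80.9415.
(1,0): S=58.2800. Δ = (V_up−V_dn)/(S_up−S_dn) = (7.0666−0.0000)/(85.6716−36.1336) = 0.1427. V = [p*·7.0666 + (1−p*)·0.0000]/1.15 = 3.8315. B = V − Δ·S = -4.4822.
(1,1): S=138.1800. Δ = (V_up−V_dn)/(S_up−S_dn) = (90.2133−7.0666)/(203.1246−85.6716) = 0.7079. V = [p*·90.2133 + (1−p*)·7.0666]/1.15 = 51.2270. B = V − Δ·S = -46.5927.
(0,0): S=94.0000. Δ = (V_up−V_dn)/(S_up−S_dn) = (51.2270−3.8315)/(138.1800−58.2800) = 0.5932. V = [p*·51.2270 + (1−p*)·3.8315]/1.15 = 29.0296. B = V − Δ·S = -26.7298.
The time-0 hedge costs 29.0296, which is the no-arbitrage price.

(0,0): Delta=0.5932 Bond=-26.7298
(1,0): Delta=0.1427 Bond=-4.4822
(1,1): Delta=0.7079 Bond=-46.5927
(2,0): Delta=0.0000 Bond=0.0000
(2,1): Delta=0.1790 Bond=-8.2666
(2,2): Delta=0.8426 Bond=-80.9415
(3,0): Delta=0.0000 Bond=0.0000
(3,1): Delta=0.0000 Bond=0.0000
(3,2): Delta=0.2246 Bond=-15.2465
(3,3): Delta=1.0000 Bond=-140.0783
V0=29.0296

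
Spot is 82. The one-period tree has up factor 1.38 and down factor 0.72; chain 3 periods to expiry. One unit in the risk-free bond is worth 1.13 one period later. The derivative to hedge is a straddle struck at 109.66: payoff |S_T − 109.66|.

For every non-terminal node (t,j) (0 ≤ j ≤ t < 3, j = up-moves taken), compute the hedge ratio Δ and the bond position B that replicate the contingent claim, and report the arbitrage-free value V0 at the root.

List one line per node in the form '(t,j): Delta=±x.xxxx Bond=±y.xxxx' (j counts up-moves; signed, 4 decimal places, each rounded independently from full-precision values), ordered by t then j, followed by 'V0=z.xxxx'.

(0,0): Delta=0.1889 Bond=15.3672
(1,0): Delta=-0.9217 Bond=82.9335
(1,1): Delta=0.5422 Bond=-22.6159
(2,0): Delta=-1.0000 Bond=97.0442
(2,1): Delta=-0.8968 Bond=91.6847
(2,2): Delta=1.0000 Bond=-97.0442
V0=30.8571

Since d<R<u, set p* = (R−d)/(u−d) = 0.6212; price each node as the discounted p*-expectation of its children.
Terminal values V(3,·): V(3,0)=79.0537, V(3,1)=50.9979, V(3,2)=2.7758, V(3,3)=105.8419
Node (2,0) S=42.5088: V=(p*·50.9979+(1−p*)·79.0537)/1.13=54.5354; Δ=(50.9979−79.0537)/(58.6621−30.6063)=-1.0000; B=V−Δ·S=97.0442
Node (2,1) S=81.4752: V=(p*·2.7758+(1−p*)·50.9979)/1.13=18.6210; Δ=(2.7758−50.9979)/(112.4358−58.6621)=-0.8968; B=V−Δ·S=91.6847
Node (2,2) S=156.1608: V=(p*·105.8419+(1−p*)·2.7758)/1.13=59.1166; Δ=(105.8419−2.7758)/(215.5019−112.4358)=1.0000; B=V−Δ·S=-97.0442
Node (1,0) S=59.0400: V=(p*·18.6210+(1−p*)·54.5354)/1.13=28.5177; Δ=(18.6210−54.5354)/(81.4752−42.5088)=-0.9217; B=V−Δ·S=82.9335
Node (1,1) S=113.1600: V=(p*·59.1166+(1−p*)·18.6210)/1.13=38.7410; Δ=(59.1166−18.6210)/(156.1608−81.4752)=0.5422; B=V−Δ·S=-22.6159
Node (0,0) S=82.0000: V=(p*·38.7410+(1−p*)·28.5177)/1.13=30.8571; Δ=(38.7410−28.5177)/(113.1600−59.0400)=0.1889; B=V−Δ·S=15.3672
Check: Δ(0,0)·S0 + B(0,0) = 30.8571 = V0.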